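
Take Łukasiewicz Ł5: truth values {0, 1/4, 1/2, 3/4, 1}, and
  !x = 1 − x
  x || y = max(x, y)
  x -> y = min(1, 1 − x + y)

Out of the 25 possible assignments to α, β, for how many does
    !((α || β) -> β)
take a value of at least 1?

1

value 1: 1 assignment (counts)
value 3/4: 2 assignments
value 1/2: 3 assignments
value 1/4: 4 assignments
value 0: 15 assignments
So 1 of the 25 assignments meets the threshold.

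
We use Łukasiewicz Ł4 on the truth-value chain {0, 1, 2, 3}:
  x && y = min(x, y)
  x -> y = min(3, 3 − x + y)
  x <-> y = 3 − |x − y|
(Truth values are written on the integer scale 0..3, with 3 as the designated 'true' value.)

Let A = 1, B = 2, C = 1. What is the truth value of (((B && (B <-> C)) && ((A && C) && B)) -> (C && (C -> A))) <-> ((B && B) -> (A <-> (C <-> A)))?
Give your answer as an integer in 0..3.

B <-> C = 2 <-> 1 = 2
B && (B <-> C) = 2 && 2 = 2
A && C = 1 && 1 = 1
(A && C) && B = 1 && 2 = 1
(B && (B <-> C)) && ((A && C) && B) = 2 && 1 = 1
C -> A = 1 -> 1 = 3
C && (C -> A) = 1 && 3 = 1
((B && (B <-> C)) && ((A && C) && B)) -> (C && (C -> A)) = 1 -> 1 = 3
B && B = 2 && 2 = 2
C <-> A = 1 <-> 1 = 3
A <-> (C <-> A) = 1 <-> 3 = 1
(B && B) -> (A <-> (C <-> A)) = 2 -> 1 = 2
(((B && (B <-> C)) && ((A && C) && B)) -> (C && (C -> A))) <-> ((B && B) -> (A <-> (C <-> A))) = 3 <-> 2 = 2

2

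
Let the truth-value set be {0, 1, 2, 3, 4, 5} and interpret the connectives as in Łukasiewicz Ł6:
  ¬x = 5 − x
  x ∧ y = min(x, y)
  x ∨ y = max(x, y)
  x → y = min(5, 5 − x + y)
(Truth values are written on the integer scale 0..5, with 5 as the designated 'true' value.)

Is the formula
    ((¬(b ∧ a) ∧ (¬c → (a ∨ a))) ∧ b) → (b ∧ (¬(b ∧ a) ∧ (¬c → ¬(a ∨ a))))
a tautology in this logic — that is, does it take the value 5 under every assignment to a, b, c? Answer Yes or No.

No

Counterexample: take a = 4, b = 2, c = 0.
b ∧ a = 2 ∧ 4 = 2
¬(b ∧ a) = ¬2 = 3
¬c = ¬0 = 5
a ∨ a = 4 ∨ 4 = 4
¬c → (a ∨ a) = 5 → 4 = 4
¬(b ∧ a) ∧ (¬c → (a ∨ a)) = 3 ∧ 4 = 3
(¬(b ∧ a) ∧ (¬c → (a ∨ a))) ∧ b = 3 ∧ 2 = 2
b ∧ a = 2 ∧ 4 = 2
¬(b ∧ a) = ¬2 = 3
¬c = ¬0 = 5
a ∨ a = 4 ∨ 4 = 4
¬(a ∨ a) = ¬4 = 1
¬c → ¬(a ∨ a) = 5 → 1 = 1
¬(b ∧ a) ∧ (¬c → ¬(a ∨ a)) = 3 ∧ 1 = 1
b ∧ (¬(b ∧ a) ∧ (¬c → ¬(a ∨ a))) = 2 ∧ 1 = 1
((¬(b ∧ a) ∧ (¬c → (a ∨ a))) ∧ b) → (b ∧ (¬(b ∧ a) ∧ (¬c → ¬(a ∨ a)))) = 2 → 1 = 4
This gives 4 ≠ 5.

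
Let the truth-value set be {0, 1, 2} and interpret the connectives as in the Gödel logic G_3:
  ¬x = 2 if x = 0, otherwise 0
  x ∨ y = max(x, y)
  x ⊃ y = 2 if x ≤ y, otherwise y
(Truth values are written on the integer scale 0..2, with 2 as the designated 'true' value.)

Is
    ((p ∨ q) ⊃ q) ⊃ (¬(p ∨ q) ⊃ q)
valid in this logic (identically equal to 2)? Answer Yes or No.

Counterexample: take p = 0, q = 0.
p ∨ q = 0 ∨ 0 = 0
(p ∨ q) ⊃ q = 0 ⊃ 0 = 2
p ∨ q = 0 ∨ 0 = 0
¬(p ∨ q) = ¬0 = 2
¬(p ∨ q) ⊃ q = 2 ⊃ 0 = 0
((p ∨ q) ⊃ q) ⊃ (¬(p ∨ q) ⊃ q) = 2 ⊃ 0 = 0
This gives 0 ≠ 2.

No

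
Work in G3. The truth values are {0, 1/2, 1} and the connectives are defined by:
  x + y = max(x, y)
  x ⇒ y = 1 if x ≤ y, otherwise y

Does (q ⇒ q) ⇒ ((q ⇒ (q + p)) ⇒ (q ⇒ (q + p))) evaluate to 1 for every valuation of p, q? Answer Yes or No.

p = 0, q = 0 ↦ 1
p = 0, q = 1/2 ↦ 1
p = 0, q = 1 ↦ 1
p = 1/2, q = 0 ↦ 1
p = 1/2, q = 1/2 ↦ 1
p = 1/2, q = 1 ↦ 1
p = 1, q = 0 ↦ 1
p = 1, q = 1/2 ↦ 1
p = 1, q = 1 ↦ 1
Every assignment gives a value ≥ 1.

Yes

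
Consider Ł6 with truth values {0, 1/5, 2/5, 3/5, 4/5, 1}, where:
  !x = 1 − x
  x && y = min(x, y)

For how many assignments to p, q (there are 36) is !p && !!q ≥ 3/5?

9

value 1: 1 assignment (counts)
value 4/5: 3 assignments (counts)
value 3/5: 5 assignments (counts)
value 2/5: 7 assignments
value 1/5: 9 assignments
value 0: 11 assignments
So 9 of the 36 assignments meet the threshold.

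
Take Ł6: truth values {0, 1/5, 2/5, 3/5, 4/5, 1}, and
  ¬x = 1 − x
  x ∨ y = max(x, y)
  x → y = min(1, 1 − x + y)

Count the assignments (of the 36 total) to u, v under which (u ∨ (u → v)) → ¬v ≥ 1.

value 1: 9 assignments (counts)
value 4/5: 5 assignments
value 3/5: 5 assignments
value 2/5: 5 assignments
value 1/5: 6 assignments
value 0: 6 assignments
So 9 of the 36 assignments meet the threshold.

9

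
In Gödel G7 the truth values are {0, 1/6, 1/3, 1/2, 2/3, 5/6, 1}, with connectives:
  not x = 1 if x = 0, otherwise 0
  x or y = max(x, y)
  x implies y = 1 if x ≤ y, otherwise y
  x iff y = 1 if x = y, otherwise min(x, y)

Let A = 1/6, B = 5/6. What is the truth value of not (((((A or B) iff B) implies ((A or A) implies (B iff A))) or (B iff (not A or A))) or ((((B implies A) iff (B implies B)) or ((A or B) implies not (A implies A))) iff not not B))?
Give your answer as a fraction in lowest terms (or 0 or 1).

0

A or B = 1/6 or 5/6 = 5/6
(A or B) iff B = 5/6 iff 5/6 = 1
A or A = 1/6 or 1/6 = 1/6
B iff A = 5/6 iff 1/6 = 1/6
(A or A) implies (B iff A) = 1/6 implies 1/6 = 1
((A or B) iff B) implies ((A or A) implies (B iff A)) = 1 implies 1 = 1
not A = not 1/6 = 0
not A or A = 0 or 1/6 = 1/6
B iff (not A or A) = 5/6 iff 1/6 = 1/6
(((A or B) iff B) implies ((A or A) implies (B iff A))) or (B iff (not A or A)) = 1 or 1/6 = 1
B implies A = 5/6 implies 1/6 = 1/6
B implies B = 5/6 implies 5/6 = 1
(B implies A) iff (B implies B) = 1/6 iff 1 = 1/6
A or B = 1/6 or 5/6 = 5/6
A implies A = 1/6 implies 1/6 = 1
not (A implies A) = not 1 = 0
(A or B) implies not (A implies A) = 5/6 implies 0 = 0
((B implies A) iff (B implies B)) or ((A or B) implies not (A implies A)) = 1/6 or 0 = 1/6
not B = not 5/6 = 0
not not B = not 0 = 1
(((B implies A) iff (B implies B)) or ((A or B) implies not (A implies A))) iff not not B = 1/6 iff 1 = 1/6
((((A or B) iff B) implies ((A or A) implies (B iff A))) or (B iff (not A or A))) or ((((B implies A) iff (B implies B)) or ((A or B) implies not (A implies A))) iff not not B) = 1 or 1/6 = 1
not (((((A or B) iff B) implies ((A or A) implies (B iff A))) or (B iff (not A or A))) or ((((B implies A) iff (B implies B)) or ((A or B) implies not (A implies A))) iff not not B)) = not 1 = 0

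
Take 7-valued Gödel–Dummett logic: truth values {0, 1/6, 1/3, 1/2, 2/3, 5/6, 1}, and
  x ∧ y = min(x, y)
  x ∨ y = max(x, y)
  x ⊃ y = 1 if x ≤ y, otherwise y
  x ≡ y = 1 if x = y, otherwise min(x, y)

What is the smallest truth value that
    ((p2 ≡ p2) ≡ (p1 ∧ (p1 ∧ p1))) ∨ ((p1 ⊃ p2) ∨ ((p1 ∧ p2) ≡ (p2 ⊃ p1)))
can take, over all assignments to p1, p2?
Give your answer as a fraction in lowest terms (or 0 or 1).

1/6

Take p1 = 1/6, p2 = 0:
p2 ≡ p2 = 0 ≡ 0 = 1
p1 ∧ p1 = 1/6 ∧ 1/6 = 1/6
p1 ∧ (p1 ∧ p1) = 1/6 ∧ 1/6 = 1/6
(p2 ≡ p2) ≡ (p1 ∧ (p1 ∧ p1)) = 1 ≡ 1/6 = 1/6
p1 ⊃ p2 = 1/6 ⊃ 0 = 0
p1 ∧ p2 = 1/6 ∧ 0 = 0
p2 ⊃ p1 = 0 ⊃ 1/6 = 1
(p1 ∧ p2) ≡ (p2 ⊃ p1) = 0 ≡ 1 = 0
(p1 ⊃ p2) ∨ ((p1 ∧ p2) ≡ (p2 ⊃ p1)) = 0 ∨ 0 = 0
((p2 ≡ p2) ≡ (p1 ∧ (p1 ∧ p1))) ∨ ((p1 ⊃ p2) ∨ ((p1 ∧ p2) ≡ (p2 ⊃ p1))) = 1/6 ∨ 0 = 1/6
No assignment yields a value below 1/6, so this is the minimum.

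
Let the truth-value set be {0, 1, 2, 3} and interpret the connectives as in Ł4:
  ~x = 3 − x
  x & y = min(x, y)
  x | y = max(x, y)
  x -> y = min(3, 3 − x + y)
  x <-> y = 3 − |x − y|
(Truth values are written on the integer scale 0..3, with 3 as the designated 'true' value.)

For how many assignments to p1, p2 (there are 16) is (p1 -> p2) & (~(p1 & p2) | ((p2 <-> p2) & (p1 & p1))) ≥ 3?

5

p1 = 0, p2 = 0 ↦ 3  ≥
p1 = 0, p2 = 1 ↦ 3  ≥
p1 = 0, p2 = 2 ↦ 3  ≥
p1 = 0, p2 = 3 ↦ 3  ≥
p1 = 1, p2 = 0 ↦ 2  <
p1 = 1, p2 = 1 ↦ 2  <
p1 = 1, p2 = 2 ↦ 2  <
p1 = 1, p2 = 3 ↦ 2  <
p1 = 2, p2 = 0 ↦ 1  <
p1 = 2, p2 = 1 ↦ 2  <
p1 = 2, p2 = 2 ↦ 2  <
p1 = 2, p2 = 3 ↦ 2  <
p1 = 3, p2 = 0 ↦ 0  <
p1 = 3, p2 = 1 ↦ 1  <
p1 = 3, p2 = 2 ↦ 2  <
p1 = 3, p2 = 3 ↦ 3  ≥
So 5 of the 16 assignments meet the threshold.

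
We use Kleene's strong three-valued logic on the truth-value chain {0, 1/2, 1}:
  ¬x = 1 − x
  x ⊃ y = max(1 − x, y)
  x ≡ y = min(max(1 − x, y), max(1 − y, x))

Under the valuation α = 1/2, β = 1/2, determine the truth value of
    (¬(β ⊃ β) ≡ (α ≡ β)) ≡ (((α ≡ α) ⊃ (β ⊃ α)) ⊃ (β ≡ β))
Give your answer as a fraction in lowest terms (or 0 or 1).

β ⊃ β = 1/2 ⊃ 1/2 = 1/2
¬(β ⊃ β) = ¬1/2 = 1/2
α ≡ β = 1/2 ≡ 1/2 = 1/2
¬(β ⊃ β) ≡ (α ≡ β) = 1/2 ≡ 1/2 = 1/2
α ≡ α = 1/2 ≡ 1/2 = 1/2
β ⊃ α = 1/2 ⊃ 1/2 = 1/2
(α ≡ α) ⊃ (β ⊃ α) = 1/2 ⊃ 1/2 = 1/2
β ≡ β = 1/2 ≡ 1/2 = 1/2
((α ≡ α) ⊃ (β ⊃ α)) ⊃ (β ≡ β) = 1/2 ⊃ 1/2 = 1/2
(¬(β ⊃ β) ≡ (α ≡ β)) ≡ (((α ≡ α) ⊃ (β ⊃ α)) ⊃ (β ≡ β)) = 1/2 ≡ 1/2 = 1/2

1/2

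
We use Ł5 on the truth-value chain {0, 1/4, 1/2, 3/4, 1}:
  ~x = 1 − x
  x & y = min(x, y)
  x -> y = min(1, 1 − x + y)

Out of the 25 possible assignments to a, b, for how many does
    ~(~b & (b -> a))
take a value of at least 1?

value 1: 5 assignments (counts)
value 3/4: 5 assignments
value 1/2: 5 assignments
value 1/4: 5 assignments
value 0: 5 assignments
So 5 of the 25 assignments meet the threshold.

5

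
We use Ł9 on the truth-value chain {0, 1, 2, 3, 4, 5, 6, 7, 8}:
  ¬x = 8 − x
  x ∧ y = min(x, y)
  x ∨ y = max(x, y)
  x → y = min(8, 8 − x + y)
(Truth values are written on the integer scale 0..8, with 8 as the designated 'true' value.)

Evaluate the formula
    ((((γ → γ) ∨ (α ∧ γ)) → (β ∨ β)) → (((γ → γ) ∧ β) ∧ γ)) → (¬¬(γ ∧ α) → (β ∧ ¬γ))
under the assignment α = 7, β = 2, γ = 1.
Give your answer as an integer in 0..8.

8

γ → γ = 1 → 1 = 8
α ∧ γ = 7 ∧ 1 = 1
(γ → γ) ∨ (α ∧ γ) = 8 ∨ 1 = 8
β ∨ β = 2 ∨ 2 = 2
((γ → γ) ∨ (α ∧ γ)) → (β ∨ β) = 8 → 2 = 2
γ → γ = 1 → 1 = 8
(γ → γ) ∧ β = 8 ∧ 2 = 2
((γ → γ) ∧ β) ∧ γ = 2 ∧ 1 = 1
(((γ → γ) ∨ (α ∧ γ)) → (β ∨ β)) → (((γ → γ) ∧ β) ∧ γ) = 2 → 1 = 7
γ ∧ α = 1 ∧ 7 = 1
¬(γ ∧ α) = ¬1 = 7
¬¬(γ ∧ α) = ¬7 = 1
¬γ = ¬1 = 7
β ∧ ¬γ = 2 ∧ 7 = 2
¬¬(γ ∧ α) → (β ∧ ¬γ) = 1 → 2 = 8
((((γ → γ) ∨ (α ∧ γ)) → (β ∨ β)) → (((γ → γ) ∧ β) ∧ γ)) → (¬¬(γ ∧ α) → (β ∧ ¬γ)) = 7 → 8 = 8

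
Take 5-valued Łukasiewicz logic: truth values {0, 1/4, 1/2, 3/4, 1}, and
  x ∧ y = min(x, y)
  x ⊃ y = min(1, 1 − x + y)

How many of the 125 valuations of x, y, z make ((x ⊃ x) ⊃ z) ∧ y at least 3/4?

value 1: 5 assignments (counts)
value 3/4: 15 assignments (counts)
value 1/2: 25 assignments
value 1/4: 35 assignments
value 0: 45 assignments
So 20 of the 125 assignments meet the threshold.

20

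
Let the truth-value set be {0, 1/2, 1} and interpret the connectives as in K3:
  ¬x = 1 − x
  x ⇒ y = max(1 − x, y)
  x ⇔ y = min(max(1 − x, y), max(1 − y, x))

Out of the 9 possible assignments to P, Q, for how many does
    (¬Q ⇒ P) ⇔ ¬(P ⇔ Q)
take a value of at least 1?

P = 0, Q = 0 ↦ 1  ≥
P = 0, Q = 1/2 ↦ 1/2  <
P = 0, Q = 1 ↦ 1  ≥
P = 1/2, Q = 0 ↦ 1/2  <
P = 1/2, Q = 1/2 ↦ 1/2  <
P = 1/2, Q = 1 ↦ 1/2  <
P = 1, Q = 0 ↦ 1  ≥
P = 1, Q = 1/2 ↦ 1/2  <
P = 1, Q = 1 ↦ 0  <
So 3 of the 9 assignments meet the threshold.

3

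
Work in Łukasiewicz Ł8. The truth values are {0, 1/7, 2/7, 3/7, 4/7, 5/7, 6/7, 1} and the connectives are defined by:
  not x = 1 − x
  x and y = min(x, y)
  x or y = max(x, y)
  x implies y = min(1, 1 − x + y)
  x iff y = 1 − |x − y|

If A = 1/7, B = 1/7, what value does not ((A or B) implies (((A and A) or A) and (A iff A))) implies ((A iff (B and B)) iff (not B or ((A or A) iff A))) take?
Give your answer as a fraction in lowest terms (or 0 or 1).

1

A or B = 1/7 or 1/7 = 1/7
A and A = 1/7 and 1/7 = 1/7
(A and A) or A = 1/7 or 1/7 = 1/7
A iff A = 1/7 iff 1/7 = 1
((A and A) or A) and (A iff A) = 1/7 and 1 = 1/7
(A or B) implies (((A and A) or A) and (A iff A)) = 1/7 implies 1/7 = 1
not ((A or B) implies (((A and A) or A) and (A iff A))) = not 1 = 0
B and B = 1/7 and 1/7 = 1/7
A iff (B and B) = 1/7 iff 1/7 = 1
not B = not 1/7 = 6/7
A or A = 1/7 or 1/7 = 1/7
(A or A) iff A = 1/7 iff 1/7 = 1
not B or ((A or A) iff A) = 6/7 or 1 = 1
(A iff (B and B)) iff (not B or ((A or A) iff A)) = 1 iff 1 = 1
not ((A or B) implies (((A and A) or A) and (A iff A))) implies ((A iff (B and B)) iff (not B or ((A or A) iff A))) = 0 implies 1 = 1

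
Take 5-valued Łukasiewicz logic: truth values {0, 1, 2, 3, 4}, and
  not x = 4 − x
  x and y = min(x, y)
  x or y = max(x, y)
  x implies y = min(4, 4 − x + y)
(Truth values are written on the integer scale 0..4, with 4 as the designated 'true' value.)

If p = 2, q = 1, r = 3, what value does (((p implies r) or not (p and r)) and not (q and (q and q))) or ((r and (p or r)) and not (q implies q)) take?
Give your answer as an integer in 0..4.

3

p implies r = 2 implies 3 = 4
p and r = 2 and 3 = 2
not (p and r) = not 2 = 2
(p implies r) or not (p and r) = 4 or 2 = 4
q and q = 1 and 1 = 1
q and (q and q) = 1 and 1 = 1
not (q and (q and q)) = not 1 = 3
((p implies r) or not (p and r)) and not (q and (q and q)) = 4 and 3 = 3
p or r = 2 or 3 = 3
r and (p or r) = 3 and 3 = 3
q implies q = 1 implies 1 = 4
not (q implies q) = not 4 = 0
(r and (p or r)) and not (q implies q) = 3 and 0 = 0
(((p implies r) or not (p and r)) and not (q and (q and q))) or ((r and (p or r)) and not (q implies q)) = 3 or 0 = 3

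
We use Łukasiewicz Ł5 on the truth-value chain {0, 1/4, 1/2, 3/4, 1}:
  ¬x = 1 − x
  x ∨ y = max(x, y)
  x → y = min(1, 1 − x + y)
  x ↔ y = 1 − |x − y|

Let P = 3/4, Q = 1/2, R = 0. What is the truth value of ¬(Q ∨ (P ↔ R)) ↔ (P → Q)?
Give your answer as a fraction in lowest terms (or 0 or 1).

P ↔ R = 3/4 ↔ 0 = 1/4
Q ∨ (P ↔ R) = 1/2 ∨ 1/4 = 1/2
¬(Q ∨ (P ↔ R)) = ¬1/2 = 1/2
P → Q = 3/4 → 1/2 = 3/4
¬(Q ∨ (P ↔ R)) ↔ (P → Q) = 1/2 ↔ 3/4 = 3/4

3/4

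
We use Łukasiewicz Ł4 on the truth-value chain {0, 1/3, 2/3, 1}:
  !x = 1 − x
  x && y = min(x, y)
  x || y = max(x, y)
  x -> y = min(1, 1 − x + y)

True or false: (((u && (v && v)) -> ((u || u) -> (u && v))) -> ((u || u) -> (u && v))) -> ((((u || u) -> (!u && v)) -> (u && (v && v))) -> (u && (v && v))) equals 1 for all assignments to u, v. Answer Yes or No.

Counterexample: take u = 2/3, v = 2/3.
v && v = 2/3 && 2/3 = 2/3
u && (v && v) = 2/3 && 2/3 = 2/3
u || u = 2/3 || 2/3 = 2/3
u && v = 2/3 && 2/3 = 2/3
(u || u) -> (u && v) = 2/3 -> 2/3 = 1
(u && (v && v)) -> ((u || u) -> (u && v)) = 2/3 -> 1 = 1
u || u = 2/3 || 2/3 = 2/3
u && v = 2/3 && 2/3 = 2/3
(u || u) -> (u && v) = 2/3 -> 2/3 = 1
((u && (v && v)) -> ((u || u) -> (u && v))) -> ((u || u) -> (u && v)) = 1 -> 1 = 1
u || u = 2/3 || 2/3 = 2/3
!u = !2/3 = 1/3
!u && v = 1/3 && 2/3 = 1/3
(u || u) -> (!u && v) = 2/3 -> 1/3 = 2/3
v && v = 2/3 && 2/3 = 2/3
u && (v && v) = 2/3 && 2/3 = 2/3
((u || u) -> (!u && v)) -> (u && (v && v)) = 2/3 -> 2/3 = 1
v && v = 2/3 && 2/3 = 2/3
u && (v && v) = 2/3 && 2/3 = 2/3
(((u || u) -> (!u && v)) -> (u && (v && v))) -> (u && (v && v)) = 1 -> 2/3 = 2/3
(((u && (v && v)) -> ((u || u) -> (u && v))) -> ((u || u) -> (u && v))) -> ((((u || u) -> (!u && v)) -> (u && (v && v))) -> (u && (v && v))) = 1 -> 2/3 = 2/3
This gives 2/3 ≠ 1.

No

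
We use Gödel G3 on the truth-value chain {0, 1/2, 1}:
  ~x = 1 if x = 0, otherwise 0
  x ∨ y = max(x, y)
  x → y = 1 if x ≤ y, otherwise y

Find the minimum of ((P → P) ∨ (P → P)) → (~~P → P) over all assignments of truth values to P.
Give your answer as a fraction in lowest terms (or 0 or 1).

1/2

Take P = 1/2:
P → P = 1/2 → 1/2 = 1
P → P = 1/2 → 1/2 = 1
(P → P) ∨ (P → P) = 1 ∨ 1 = 1
~P = ~1/2 = 0
~~P = ~0 = 1
~~P → P = 1 → 1/2 = 1/2
((P → P) ∨ (P → P)) → (~~P → P) = 1 → 1/2 = 1/2
No assignment yields a value below 1/2, so this is the minimum.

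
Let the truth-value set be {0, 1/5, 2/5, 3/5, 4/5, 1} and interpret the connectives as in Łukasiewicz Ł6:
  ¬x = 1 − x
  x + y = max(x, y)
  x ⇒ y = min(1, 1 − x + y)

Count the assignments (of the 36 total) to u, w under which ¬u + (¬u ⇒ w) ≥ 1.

value 1: 26 assignments (counts)
value 4/5: 7 assignments
value 3/5: 3 assignments
So 26 of the 36 assignments meet the threshold.

26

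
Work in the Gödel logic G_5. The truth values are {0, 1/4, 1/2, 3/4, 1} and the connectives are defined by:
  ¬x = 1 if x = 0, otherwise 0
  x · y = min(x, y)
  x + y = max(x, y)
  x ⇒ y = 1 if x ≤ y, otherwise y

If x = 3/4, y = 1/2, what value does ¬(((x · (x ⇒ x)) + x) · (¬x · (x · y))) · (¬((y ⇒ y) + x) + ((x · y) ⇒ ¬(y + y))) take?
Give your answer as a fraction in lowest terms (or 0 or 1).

0

x ⇒ x = 3/4 ⇒ 3/4 = 1
x · (x ⇒ x) = 3/4 · 1 = 3/4
(x · (x ⇒ x)) + x = 3/4 + 3/4 = 3/4
¬x = ¬3/4 = 0
x · y = 3/4 · 1/2 = 1/2
¬x · (x · y) = 0 · 1/2 = 0
((x · (x ⇒ x)) + x) · (¬x · (x · y)) = 3/4 · 0 = 0
¬(((x · (x ⇒ x)) + x) · (¬x · (x · y))) = ¬0 = 1
y ⇒ y = 1/2 ⇒ 1/2 = 1
(y ⇒ y) + x = 1 + 3/4 = 1
¬((y ⇒ y) + x) = ¬1 = 0
x · y = 3/4 · 1/2 = 1/2
y + y = 1/2 + 1/2 = 1/2
¬(y + y) = ¬1/2 = 0
(x · y) ⇒ ¬(y + y) = 1/2 ⇒ 0 = 0
¬((y ⇒ y) + x) + ((x · y) ⇒ ¬(y + y)) = 0 + 0 = 0
¬(((x · (x ⇒ x)) + x) · (¬x · (x · y))) · (¬((y ⇒ y) + x) + ((x · y) ⇒ ¬(y + y))) = 1 · 0 = 0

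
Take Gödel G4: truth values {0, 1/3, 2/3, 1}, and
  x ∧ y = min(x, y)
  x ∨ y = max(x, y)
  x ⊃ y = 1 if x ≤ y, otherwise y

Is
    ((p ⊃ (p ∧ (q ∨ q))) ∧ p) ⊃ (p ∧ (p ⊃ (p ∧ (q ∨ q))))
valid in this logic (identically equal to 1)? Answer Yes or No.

Yes

p = 0, q = 0 ↦ 1
p = 0, q = 1/3 ↦ 1
p = 0, q = 2/3 ↦ 1
p = 0, q = 1 ↦ 1
p = 1/3, q = 0 ↦ 1
p = 1/3, q = 1/3 ↦ 1
p = 1/3, q = 2/3 ↦ 1
p = 1/3, q = 1 ↦ 1
p = 2/3, q = 0 ↦ 1
p = 2/3, q = 1/3 ↦ 1
p = 2/3, q = 2/3 ↦ 1
p = 2/3, q = 1 ↦ 1
p = 1, q = 0 ↦ 1
p = 1, q = 1/3 ↦ 1
p = 1, q = 2/3 ↦ 1
p = 1, q = 1 ↦ 1
Every assignment gives a value ≥ 1.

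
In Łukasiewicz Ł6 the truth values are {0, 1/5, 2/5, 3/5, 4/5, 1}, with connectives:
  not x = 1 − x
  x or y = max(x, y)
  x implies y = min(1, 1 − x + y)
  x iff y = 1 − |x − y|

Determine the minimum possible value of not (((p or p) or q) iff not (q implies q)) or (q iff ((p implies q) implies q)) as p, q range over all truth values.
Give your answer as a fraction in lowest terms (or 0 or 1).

Take p = 2/5, q = 0:
p or p = 2/5 or 2/5 = 2/5
(p or p) or q = 2/5 or 0 = 2/5
q implies q = 0 implies 0 = 1
not (q implies q) = not 1 = 0
((p or p) or q) iff not (q implies q) = 2/5 iff 0 = 3/5
not (((p or p) or q) iff not (q implies q)) = not 3/5 = 2/5
p implies q = 2/5 implies 0 = 3/5
(p implies q) implies q = 3/5 implies 0 = 2/5
q iff ((p implies q) implies q) = 0 iff 2/5 = 3/5
not (((p or p) or q) iff not (q implies q)) or (q iff ((p implies q) implies q)) = 2/5 or 3/5 = 3/5
No assignment yields a value below 3/5, so this is the minimum.

3/5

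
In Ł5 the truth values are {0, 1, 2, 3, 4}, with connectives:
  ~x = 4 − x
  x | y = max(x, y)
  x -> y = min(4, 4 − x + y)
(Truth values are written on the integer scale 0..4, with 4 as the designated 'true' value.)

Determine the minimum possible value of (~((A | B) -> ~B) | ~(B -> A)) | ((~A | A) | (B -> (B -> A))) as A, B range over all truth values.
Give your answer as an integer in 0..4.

Take A = 1, B = 3:
A | B = 1 | 3 = 3
~B = ~3 = 1
(A | B) -> ~B = 3 -> 1 = 2
~((A | B) -> ~B) = ~2 = 2
B -> A = 3 -> 1 = 2
~(B -> A) = ~2 = 2
~((A | B) -> ~B) | ~(B -> A) = 2 | 2 = 2
~A = ~1 = 3
~A | A = 3 | 1 = 3
B -> A = 3 -> 1 = 2
B -> (B -> A) = 3 -> 2 = 3
(~A | A) | (B -> (B -> A)) = 3 | 3 = 3
(~((A | B) -> ~B) | ~(B -> A)) | ((~A | A) | (B -> (B -> A))) = 2 | 3 = 3
No assignment yields a value below 3, so this is the minimum.

3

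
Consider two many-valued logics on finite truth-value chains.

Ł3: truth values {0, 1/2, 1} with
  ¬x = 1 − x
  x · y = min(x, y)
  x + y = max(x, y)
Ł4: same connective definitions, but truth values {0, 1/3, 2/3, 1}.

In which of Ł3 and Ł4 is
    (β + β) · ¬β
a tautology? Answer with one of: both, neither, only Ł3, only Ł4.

In Ł3: at β = 0 the value is 0 — not a tautology.
In Ł4: at β = 0 the value is 0 — not a tautology.

neither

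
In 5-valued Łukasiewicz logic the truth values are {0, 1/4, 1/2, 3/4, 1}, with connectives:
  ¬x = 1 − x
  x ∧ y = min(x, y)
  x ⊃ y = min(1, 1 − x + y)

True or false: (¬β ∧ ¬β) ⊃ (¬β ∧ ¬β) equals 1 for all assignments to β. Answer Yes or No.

Yes

β = 0 ↦ 1
β = 1/4 ↦ 1
β = 1/2 ↦ 1
β = 3/4 ↦ 1
β = 1 ↦ 1
Every assignment gives a value ≥ 1.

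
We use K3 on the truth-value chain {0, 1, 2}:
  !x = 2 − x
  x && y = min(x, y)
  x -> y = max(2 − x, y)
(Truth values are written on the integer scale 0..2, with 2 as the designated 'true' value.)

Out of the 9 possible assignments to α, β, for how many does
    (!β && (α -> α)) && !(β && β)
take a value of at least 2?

2

α = 0, β = 0 ↦ 2  ≥
α = 0, β = 1 ↦ 1  <
α = 0, β = 2 ↦ 0  <
α = 1, β = 0 ↦ 1  <
α = 1, β = 1 ↦ 1  <
α = 1, β = 2 ↦ 0  <
α = 2, β = 0 ↦ 2  ≥
α = 2, β = 1 ↦ 1  <
α = 2, β = 2 ↦ 0  <
So 2 of the 9 assignments meet the threshold.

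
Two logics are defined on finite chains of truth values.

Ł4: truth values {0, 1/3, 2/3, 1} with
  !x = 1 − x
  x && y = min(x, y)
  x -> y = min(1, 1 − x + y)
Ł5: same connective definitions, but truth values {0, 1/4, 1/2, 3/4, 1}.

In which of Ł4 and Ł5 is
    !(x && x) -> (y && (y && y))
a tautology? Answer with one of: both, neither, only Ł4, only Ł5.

neither

In Ł4: at x = 0, y = 0 the value is 0 — not a tautology.
In Ł5: at x = 0, y = 0 the value is 0 — not a tautology.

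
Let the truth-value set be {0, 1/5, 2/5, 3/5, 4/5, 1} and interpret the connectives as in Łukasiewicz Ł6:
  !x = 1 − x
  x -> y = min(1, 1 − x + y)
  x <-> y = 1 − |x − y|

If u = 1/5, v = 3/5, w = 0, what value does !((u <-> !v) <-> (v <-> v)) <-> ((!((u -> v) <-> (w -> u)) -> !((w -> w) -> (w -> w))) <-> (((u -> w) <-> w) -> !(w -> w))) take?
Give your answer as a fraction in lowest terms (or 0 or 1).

2/5

!v = !3/5 = 2/5
u <-> !v = 1/5 <-> 2/5 = 4/5
v <-> v = 3/5 <-> 3/5 = 1
(u <-> !v) <-> (v <-> v) = 4/5 <-> 1 = 4/5
!((u <-> !v) <-> (v <-> v)) = !4/5 = 1/5
u -> v = 1/5 -> 3/5 = 1
w -> u = 0 -> 1/5 = 1
(u -> v) <-> (w -> u) = 1 <-> 1 = 1
!((u -> v) <-> (w -> u)) = !1 = 0
w -> w = 0 -> 0 = 1
w -> w = 0 -> 0 = 1
(w -> w) -> (w -> w) = 1 -> 1 = 1
!((w -> w) -> (w -> w)) = !1 = 0
!((u -> v) <-> (w -> u)) -> !((w -> w) -> (w -> w)) = 0 -> 0 = 1
u -> w = 1/5 -> 0 = 4/5
(u -> w) <-> w = 4/5 <-> 0 = 1/5
w -> w = 0 -> 0 = 1
!(w -> w) = !1 = 0
((u -> w) <-> w) -> !(w -> w) = 1/5 -> 0 = 4/5
(!((u -> v) <-> (w -> u)) -> !((w -> w) -> (w -> w))) <-> (((u -> w) <-> w) -> !(w -> w)) = 1 <-> 4/5 = 4/5
!((u <-> !v) <-> (v <-> v)) <-> ((!((u -> v) <-> (w -> u)) -> !((w -> w) -> (w -> w))) <-> (((u -> w) <-> w) -> !(w -> w))) = 1/5 <-> 4/5 = 2/5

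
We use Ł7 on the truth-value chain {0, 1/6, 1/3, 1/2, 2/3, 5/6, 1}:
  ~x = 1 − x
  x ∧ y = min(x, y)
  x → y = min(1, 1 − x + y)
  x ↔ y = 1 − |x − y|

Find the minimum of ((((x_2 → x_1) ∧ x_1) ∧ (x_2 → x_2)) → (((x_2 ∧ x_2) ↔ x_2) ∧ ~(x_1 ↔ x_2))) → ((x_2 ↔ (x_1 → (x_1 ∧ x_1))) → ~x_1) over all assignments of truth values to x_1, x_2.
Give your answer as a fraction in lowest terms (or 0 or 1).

1/2

Take x_1 = 1/2, x_2 = 1:
x_2 → x_1 = 1 → 1/2 = 1/2
(x_2 → x_1) ∧ x_1 = 1/2 ∧ 1/2 = 1/2
x_2 → x_2 = 1 → 1 = 1
((x_2 → x_1) ∧ x_1) ∧ (x_2 → x_2) = 1/2 ∧ 1 = 1/2
x_2 ∧ x_2 = 1 ∧ 1 = 1
(x_2 ∧ x_2) ↔ x_2 = 1 ↔ 1 = 1
x_1 ↔ x_2 = 1/2 ↔ 1 = 1/2
~(x_1 ↔ x_2) = ~1/2 = 1/2
((x_2 ∧ x_2) ↔ x_2) ∧ ~(x_1 ↔ x_2) = 1 ∧ 1/2 = 1/2
(((x_2 → x_1) ∧ x_1) ∧ (x_2 → x_2)) → (((x_2 ∧ x_2) ↔ x_2) ∧ ~(x_1 ↔ x_2)) = 1/2 → 1/2 = 1
x_1 ∧ x_1 = 1/2 ∧ 1/2 = 1/2
x_1 → (x_1 ∧ x_1) = 1/2 → 1/2 = 1
x_2 ↔ (x_1 → (x_1 ∧ x_1)) = 1 ↔ 1 = 1
~x_1 = ~1/2 = 1/2
(x_2 ↔ (x_1 → (x_1 ∧ x_1))) → ~x_1 = 1 → 1/2 = 1/2
((((x_2 → x_1) ∧ x_1) ∧ (x_2 → x_2)) → (((x_2 ∧ x_2) ↔ x_2) ∧ ~(x_1 ↔ x_2))) → ((x_2 ↔ (x_1 → (x_1 ∧ x_1))) → ~x_1) = 1 → 1/2 = 1/2
No assignment yields a value below 1/2, so this is the minimum.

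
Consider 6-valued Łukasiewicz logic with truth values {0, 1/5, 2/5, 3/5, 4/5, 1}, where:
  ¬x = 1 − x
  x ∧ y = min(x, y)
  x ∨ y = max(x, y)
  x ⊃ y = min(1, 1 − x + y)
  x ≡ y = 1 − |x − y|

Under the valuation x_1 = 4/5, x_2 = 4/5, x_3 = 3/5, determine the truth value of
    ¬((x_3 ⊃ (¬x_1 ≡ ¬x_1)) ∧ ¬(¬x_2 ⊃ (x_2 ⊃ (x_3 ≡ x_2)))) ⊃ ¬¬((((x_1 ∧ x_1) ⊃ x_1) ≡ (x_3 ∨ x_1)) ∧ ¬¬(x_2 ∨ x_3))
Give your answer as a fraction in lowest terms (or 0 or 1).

¬x_1 = ¬4/5 = 1/5
¬x_1 = ¬4/5 = 1/5
¬x_1 ≡ ¬x_1 = 1/5 ≡ 1/5 = 1
x_3 ⊃ (¬x_1 ≡ ¬x_1) = 3/5 ⊃ 1 = 1
¬x_2 = ¬4/5 = 1/5
x_3 ≡ x_2 = 3/5 ≡ 4/5 = 4/5
x_2 ⊃ (x_3 ≡ x_2) = 4/5 ⊃ 4/5 = 1
¬x_2 ⊃ (x_2 ⊃ (x_3 ≡ x_2)) = 1/5 ⊃ 1 = 1
¬(¬x_2 ⊃ (x_2 ⊃ (x_3 ≡ x_2))) = ¬1 = 0
(x_3 ⊃ (¬x_1 ≡ ¬x_1)) ∧ ¬(¬x_2 ⊃ (x_2 ⊃ (x_3 ≡ x_2))) = 1 ∧ 0 = 0
¬((x_3 ⊃ (¬x_1 ≡ ¬x_1)) ∧ ¬(¬x_2 ⊃ (x_2 ⊃ (x_3 ≡ x_2)))) = ¬0 = 1
x_1 ∧ x_1 = 4/5 ∧ 4/5 = 4/5
(x_1 ∧ x_1) ⊃ x_1 = 4/5 ⊃ 4/5 = 1
x_3 ∨ x_1 = 3/5 ∨ 4/5 = 4/5
((x_1 ∧ x_1) ⊃ x_1) ≡ (x_3 ∨ x_1) = 1 ≡ 4/5 = 4/5
x_2 ∨ x_3 = 4/5 ∨ 3/5 = 4/5
¬(x_2 ∨ x_3) = ¬4/5 = 1/5
¬¬(x_2 ∨ x_3) = ¬1/5 = 4/5
(((x_1 ∧ x_1) ⊃ x_1) ≡ (x_3 ∨ x_1)) ∧ ¬¬(x_2 ∨ x_3) = 4/5 ∧ 4/5 = 4/5
¬((((x_1 ∧ x_1) ⊃ x_1) ≡ (x_3 ∨ x_1)) ∧ ¬¬(x_2 ∨ x_3)) = ¬4/5 = 1/5
¬¬((((x_1 ∧ x_1) ⊃ x_1) ≡ (x_3 ∨ x_1)) ∧ ¬¬(x_2 ∨ x_3)) = ¬1/5 = 4/5
¬((x_3 ⊃ (¬x_1 ≡ ¬x_1)) ∧ ¬(¬x_2 ⊃ (x_2 ⊃ (x_3 ≡ x_2)))) ⊃ ¬¬((((x_1 ∧ x_1) ⊃ x_1) ≡ (x_3 ∨ x_1)) ∧ ¬¬(x_2 ∨ x_3)) = 1 ⊃ 4/5 = 4/5

4/5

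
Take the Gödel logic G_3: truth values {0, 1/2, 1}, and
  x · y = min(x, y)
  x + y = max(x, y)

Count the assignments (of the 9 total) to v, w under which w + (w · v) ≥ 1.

v = 0, w = 0 ↦ 0  <
v = 0, w = 1/2 ↦ 1/2  <
v = 0, w = 1 ↦ 1  ≥
v = 1/2, w = 0 ↦ 0  <
v = 1/2, w = 1/2 ↦ 1/2  <
v = 1/2, w = 1 ↦ 1  ≥
v = 1, w = 0 ↦ 0  <
v = 1, w = 1/2 ↦ 1/2  <
v = 1, w = 1 ↦ 1  ≥
So 3 of the 9 assignments meet the threshold.

3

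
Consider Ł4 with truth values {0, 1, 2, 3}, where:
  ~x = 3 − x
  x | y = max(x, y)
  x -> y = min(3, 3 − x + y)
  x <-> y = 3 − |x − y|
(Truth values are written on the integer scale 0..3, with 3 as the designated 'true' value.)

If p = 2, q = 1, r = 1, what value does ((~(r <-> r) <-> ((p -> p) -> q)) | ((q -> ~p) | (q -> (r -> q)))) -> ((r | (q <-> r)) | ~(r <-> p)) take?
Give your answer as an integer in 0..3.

r <-> r = 1 <-> 1 = 3
~(r <-> r) = ~3 = 0
p -> p = 2 -> 2 = 3
(p -> p) -> q = 3 -> 1 = 1
~(r <-> r) <-> ((p -> p) -> q) = 0 <-> 1 = 2
~p = ~2 = 1
q -> ~p = 1 -> 1 = 3
r -> q = 1 -> 1 = 3
q -> (r -> q) = 1 -> 3 = 3
(q -> ~p) | (q -> (r -> q)) = 3 | 3 = 3
(~(r <-> r) <-> ((p -> p) -> q)) | ((q -> ~p) | (q -> (r -> q))) = 2 | 3 = 3
q <-> r = 1 <-> 1 = 3
r | (q <-> r) = 1 | 3 = 3
r <-> p = 1 <-> 2 = 2
~(r <-> p) = ~2 = 1
(r | (q <-> r)) | ~(r <-> p) = 3 | 1 = 3
((~(r <-> r) <-> ((p -> p) -> q)) | ((q -> ~p) | (q -> (r -> q)))) -> ((r | (q <-> r)) | ~(r <-> p)) = 3 -> 3 = 3

3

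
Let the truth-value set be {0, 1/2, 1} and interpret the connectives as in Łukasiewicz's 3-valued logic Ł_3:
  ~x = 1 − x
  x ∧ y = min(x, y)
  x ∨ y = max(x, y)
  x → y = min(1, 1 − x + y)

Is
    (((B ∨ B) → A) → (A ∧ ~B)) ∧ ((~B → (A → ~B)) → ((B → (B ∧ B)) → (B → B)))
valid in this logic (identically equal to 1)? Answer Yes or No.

Counterexample: take A = 0, B = 0.
B ∨ B = 0 ∨ 0 = 0
(B ∨ B) → A = 0 → 0 = 1
~B = ~0 = 1
A ∧ ~B = 0 ∧ 1 = 0
((B ∨ B) → A) → (A ∧ ~B) = 1 → 0 = 0
~B = ~0 = 1
~B = ~0 = 1
A → ~B = 0 → 1 = 1
~B → (A → ~B) = 1 → 1 = 1
B ∧ B = 0 ∧ 0 = 0
B → (B ∧ B) = 0 → 0 = 1
B → B = 0 → 0 = 1
(B → (B ∧ B)) → (B → B) = 1 → 1 = 1
(~B → (A → ~B)) → ((B → (B ∧ B)) → (B → B)) = 1 → 1 = 1
(((B ∨ B) → A) → (A ∧ ~B)) ∧ ((~B → (A → ~B)) → ((B → (B ∧ B)) → (B → B))) = 0 ∧ 1 = 0
This gives 0 ≠ 1.

No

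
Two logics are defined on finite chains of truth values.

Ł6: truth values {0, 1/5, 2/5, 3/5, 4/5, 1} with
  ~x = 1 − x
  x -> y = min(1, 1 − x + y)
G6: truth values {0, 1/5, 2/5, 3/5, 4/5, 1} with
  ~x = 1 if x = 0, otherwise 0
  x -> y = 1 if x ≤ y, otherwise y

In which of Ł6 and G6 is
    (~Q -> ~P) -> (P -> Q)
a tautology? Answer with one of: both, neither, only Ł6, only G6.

only Ł6

In Ł6: every assignment gives 1 — tautology.
In G6: at P = 2/5, Q = 1/5 the value is 1/5 — not a tautology.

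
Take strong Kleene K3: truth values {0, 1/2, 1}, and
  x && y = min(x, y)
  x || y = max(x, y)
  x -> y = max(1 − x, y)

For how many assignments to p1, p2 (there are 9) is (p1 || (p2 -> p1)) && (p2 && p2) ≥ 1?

1

p1 = 0, p2 = 0 ↦ 0  <
p1 = 0, p2 = 1/2 ↦ 1/2  <
p1 = 0, p2 = 1 ↦ 0  <
p1 = 1/2, p2 = 0 ↦ 0  <
p1 = 1/2, p2 = 1/2 ↦ 1/2  <
p1 = 1/2, p2 = 1 ↦ 1/2  <
p1 = 1, p2 = 0 ↦ 0  <
p1 = 1, p2 = 1/2 ↦ 1/2  <
p1 = 1, p2 = 1 ↦ 1  ≥
So 1 of the 9 assignments meets the threshold.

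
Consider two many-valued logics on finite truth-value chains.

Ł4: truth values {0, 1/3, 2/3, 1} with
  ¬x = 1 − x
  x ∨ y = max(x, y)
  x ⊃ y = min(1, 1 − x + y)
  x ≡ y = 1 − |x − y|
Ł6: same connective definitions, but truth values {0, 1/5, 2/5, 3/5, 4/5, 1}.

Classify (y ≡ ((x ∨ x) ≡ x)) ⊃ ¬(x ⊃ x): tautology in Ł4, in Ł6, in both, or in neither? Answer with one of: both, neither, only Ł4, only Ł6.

In Ł4: at x = 0, y = 1/3 the value is 2/3 — not a tautology.
In Ł6: at x = 0, y = 1/5 the value is 4/5 — not a tautology.

neither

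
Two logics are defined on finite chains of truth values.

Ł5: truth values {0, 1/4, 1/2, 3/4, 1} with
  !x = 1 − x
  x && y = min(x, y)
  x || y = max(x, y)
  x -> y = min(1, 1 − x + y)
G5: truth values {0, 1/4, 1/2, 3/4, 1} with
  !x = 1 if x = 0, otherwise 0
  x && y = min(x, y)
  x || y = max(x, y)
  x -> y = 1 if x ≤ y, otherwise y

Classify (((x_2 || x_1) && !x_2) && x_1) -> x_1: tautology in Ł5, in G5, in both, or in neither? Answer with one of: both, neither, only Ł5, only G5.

both

In Ł5: every assignment gives 1 — tautology.
In G5: every assignment gives 1 — tautology.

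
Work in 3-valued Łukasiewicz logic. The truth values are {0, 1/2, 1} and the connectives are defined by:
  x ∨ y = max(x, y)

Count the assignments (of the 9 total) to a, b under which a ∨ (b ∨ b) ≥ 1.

a = 0, b = 0 ↦ 0  <
a = 0, b = 1/2 ↦ 1/2  <
a = 0, b = 1 ↦ 1  ≥
a = 1/2, b = 0 ↦ 1/2  <
a = 1/2, b = 1/2 ↦ 1/2  <
a = 1/2, b = 1 ↦ 1  ≥
a = 1, b = 0 ↦ 1  ≥
a = 1, b = 1/2 ↦ 1  ≥
a = 1, b = 1 ↦ 1  ≥
So 5 of the 9 assignments meet the threshold.

5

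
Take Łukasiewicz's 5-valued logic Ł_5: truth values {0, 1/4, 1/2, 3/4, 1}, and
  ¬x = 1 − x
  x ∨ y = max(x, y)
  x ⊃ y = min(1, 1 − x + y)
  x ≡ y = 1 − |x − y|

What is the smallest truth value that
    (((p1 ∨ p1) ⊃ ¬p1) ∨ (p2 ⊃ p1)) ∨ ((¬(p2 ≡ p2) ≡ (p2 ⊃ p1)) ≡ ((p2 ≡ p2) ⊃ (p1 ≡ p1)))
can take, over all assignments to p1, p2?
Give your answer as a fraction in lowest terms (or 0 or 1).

Take p1 = 3/4, p2 = 1:
p1 ∨ p1 = 3/4 ∨ 3/4 = 3/4
¬p1 = ¬3/4 = 1/4
(p1 ∨ p1) ⊃ ¬p1 = 3/4 ⊃ 1/4 = 1/2
p2 ⊃ p1 = 1 ⊃ 3/4 = 3/4
((p1 ∨ p1) ⊃ ¬p1) ∨ (p2 ⊃ p1) = 1/2 ∨ 3/4 = 3/4
p2 ≡ p2 = 1 ≡ 1 = 1
¬(p2 ≡ p2) = ¬1 = 0
p2 ⊃ p1 = 1 ⊃ 3/4 = 3/4
¬(p2 ≡ p2) ≡ (p2 ⊃ p1) = 0 ≡ 3/4 = 1/4
p2 ≡ p2 = 1 ≡ 1 = 1
p1 ≡ p1 = 3/4 ≡ 3/4 = 1
(p2 ≡ p2) ⊃ (p1 ≡ p1) = 1 ⊃ 1 = 1
(¬(p2 ≡ p2) ≡ (p2 ⊃ p1)) ≡ ((p2 ≡ p2) ⊃ (p1 ≡ p1)) = 1/4 ≡ 1 = 1/4
(((p1 ∨ p1) ⊃ ¬p1) ∨ (p2 ⊃ p1)) ∨ ((¬(p2 ≡ p2) ≡ (p2 ⊃ p1)) ≡ ((p2 ≡ p2) ⊃ (p1 ≡ p1))) = 3/4 ∨ 1/4 = 3/4
No assignment yields a value below 3/4, so this is the minimum.

3/4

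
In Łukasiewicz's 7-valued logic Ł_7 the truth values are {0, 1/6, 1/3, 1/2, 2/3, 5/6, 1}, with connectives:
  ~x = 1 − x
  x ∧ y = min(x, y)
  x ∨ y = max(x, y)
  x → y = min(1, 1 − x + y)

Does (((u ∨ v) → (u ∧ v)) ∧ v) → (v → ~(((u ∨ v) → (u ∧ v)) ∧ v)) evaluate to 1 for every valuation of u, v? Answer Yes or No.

Counterexample: take u = 1/2, v = 5/6.
u ∨ v = 1/2 ∨ 5/6 = 5/6
u ∧ v = 1/2 ∧ 5/6 = 1/2
(u ∨ v) → (u ∧ v) = 5/6 → 1/2 = 2/3
((u ∨ v) → (u ∧ v)) ∧ v = 2/3 ∧ 5/6 = 2/3
u ∨ v = 1/2 ∨ 5/6 = 5/6
u ∧ v = 1/2 ∧ 5/6 = 1/2
(u ∨ v) → (u ∧ v) = 5/6 → 1/2 = 2/3
((u ∨ v) → (u ∧ v)) ∧ v = 2/3 ∧ 5/6 = 2/3
~(((u ∨ v) → (u ∧ v)) ∧ v) = ~2/3 = 1/3
v → ~(((u ∨ v) → (u ∧ v)) ∧ v) = 5/6 → 1/3 = 1/2
(((u ∨ v) → (u ∧ v)) ∧ v) → (v → ~(((u ∨ v) → (u ∧ v)) ∧ v)) = 2/3 → 1/2 = 5/6
This gives 5/6 ≠ 1.

No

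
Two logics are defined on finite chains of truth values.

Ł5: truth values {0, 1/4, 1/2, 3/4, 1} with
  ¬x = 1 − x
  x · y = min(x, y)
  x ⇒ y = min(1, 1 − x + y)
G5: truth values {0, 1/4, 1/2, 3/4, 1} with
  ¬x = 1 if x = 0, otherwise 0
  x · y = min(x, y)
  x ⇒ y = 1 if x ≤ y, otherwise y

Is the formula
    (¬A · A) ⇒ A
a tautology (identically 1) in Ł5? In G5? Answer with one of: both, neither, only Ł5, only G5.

both

In Ł5: every assignment gives 1 — tautology.
In G5: every assignment gives 1 — tautology.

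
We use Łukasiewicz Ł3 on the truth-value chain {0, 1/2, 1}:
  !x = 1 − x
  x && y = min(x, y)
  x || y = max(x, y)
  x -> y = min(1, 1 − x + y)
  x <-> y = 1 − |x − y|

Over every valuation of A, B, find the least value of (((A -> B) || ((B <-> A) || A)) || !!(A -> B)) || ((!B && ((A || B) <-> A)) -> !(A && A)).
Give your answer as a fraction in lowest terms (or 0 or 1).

Take A = 1/2, B = 0:
A -> B = 1/2 -> 0 = 1/2
B <-> A = 0 <-> 1/2 = 1/2
(B <-> A) || A = 1/2 || 1/2 = 1/2
(A -> B) || ((B <-> A) || A) = 1/2 || 1/2 = 1/2
A -> B = 1/2 -> 0 = 1/2
!(A -> B) = !1/2 = 1/2
!!(A -> B) = !1/2 = 1/2
((A -> B) || ((B <-> A) || A)) || !!(A -> B) = 1/2 || 1/2 = 1/2
!B = !0 = 1
A || B = 1/2 || 0 = 1/2
(A || B) <-> A = 1/2 <-> 1/2 = 1
!B && ((A || B) <-> A) = 1 && 1 = 1
A && A = 1/2 && 1/2 = 1/2
!(A && A) = !1/2 = 1/2
(!B && ((A || B) <-> A)) -> !(A && A) = 1 -> 1/2 = 1/2
(((A -> B) || ((B <-> A) || A)) || !!(A -> B)) || ((!B && ((A || B) <-> A)) -> !(A && A)) = 1/2 || 1/2 = 1/2
No assignment yields a value below 1/2, so this is the minimum.

1/2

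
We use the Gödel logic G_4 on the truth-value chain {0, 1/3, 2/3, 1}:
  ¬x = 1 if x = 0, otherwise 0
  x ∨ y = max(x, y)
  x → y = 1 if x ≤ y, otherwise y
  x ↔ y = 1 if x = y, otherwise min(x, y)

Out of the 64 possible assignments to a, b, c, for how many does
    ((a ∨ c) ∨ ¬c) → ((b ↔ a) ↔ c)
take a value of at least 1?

value 1: 21 assignments (counts)
value 2/3: 3 assignments
value 1/3: 12 assignments
value 0: 28 assignments
So 21 of the 64 assignments meet the threshold.

21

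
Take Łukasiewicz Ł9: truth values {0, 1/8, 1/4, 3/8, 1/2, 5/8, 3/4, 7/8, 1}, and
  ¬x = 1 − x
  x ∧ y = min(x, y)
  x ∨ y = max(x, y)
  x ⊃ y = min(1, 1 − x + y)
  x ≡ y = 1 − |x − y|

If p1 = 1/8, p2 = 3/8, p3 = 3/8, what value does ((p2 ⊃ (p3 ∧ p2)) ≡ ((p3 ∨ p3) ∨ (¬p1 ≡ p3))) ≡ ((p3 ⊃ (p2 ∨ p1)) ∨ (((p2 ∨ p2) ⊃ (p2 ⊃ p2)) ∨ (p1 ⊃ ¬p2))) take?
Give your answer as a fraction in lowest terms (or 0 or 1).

1/2

p3 ∧ p2 = 3/8 ∧ 3/8 = 3/8
p2 ⊃ (p3 ∧ p2) = 3/8 ⊃ 3/8 = 1
p3 ∨ p3 = 3/8 ∨ 3/8 = 3/8
¬p1 = ¬1/8 = 7/8
¬p1 ≡ p3 = 7/8 ≡ 3/8 = 1/2
(p3 ∨ p3) ∨ (¬p1 ≡ p3) = 3/8 ∨ 1/2 = 1/2
(p2 ⊃ (p3 ∧ p2)) ≡ ((p3 ∨ p3) ∨ (¬p1 ≡ p3)) = 1 ≡ 1/2 = 1/2
p2 ∨ p1 = 3/8 ∨ 1/8 = 3/8
p3 ⊃ (p2 ∨ p1) = 3/8 ⊃ 3/8 = 1
p2 ∨ p2 = 3/8 ∨ 3/8 = 3/8
p2 ⊃ p2 = 3/8 ⊃ 3/8 = 1
(p2 ∨ p2) ⊃ (p2 ⊃ p2) = 3/8 ⊃ 1 = 1
¬p2 = ¬3/8 = 5/8
p1 ⊃ ¬p2 = 1/8 ⊃ 5/8 = 1
((p2 ∨ p2) ⊃ (p2 ⊃ p2)) ∨ (p1 ⊃ ¬p2) = 1 ∨ 1 = 1
(p3 ⊃ (p2 ∨ p1)) ∨ (((p2 ∨ p2) ⊃ (p2 ⊃ p2)) ∨ (p1 ⊃ ¬p2)) = 1 ∨ 1 = 1
((p2 ⊃ (p3 ∧ p2)) ≡ ((p3 ∨ p3) ∨ (¬p1 ≡ p3))) ≡ ((p3 ⊃ (p2 ∨ p1)) ∨ (((p2 ∨ p2) ⊃ (p2 ⊃ p2)) ∨ (p1 ⊃ ¬p2))) = 1/2 ≡ 1 = 1/2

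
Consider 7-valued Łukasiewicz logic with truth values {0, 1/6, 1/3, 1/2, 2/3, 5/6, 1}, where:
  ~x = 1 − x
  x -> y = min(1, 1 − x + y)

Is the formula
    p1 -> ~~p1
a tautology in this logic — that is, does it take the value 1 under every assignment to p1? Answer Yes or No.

p1 = 0 ↦ 1
p1 = 1/6 ↦ 1
p1 = 1/3 ↦ 1
p1 = 1/2 ↦ 1
p1 = 2/3 ↦ 1
p1 = 5/6 ↦ 1
p1 = 1 ↦ 1
Every assignment gives a value ≥ 1.

Yes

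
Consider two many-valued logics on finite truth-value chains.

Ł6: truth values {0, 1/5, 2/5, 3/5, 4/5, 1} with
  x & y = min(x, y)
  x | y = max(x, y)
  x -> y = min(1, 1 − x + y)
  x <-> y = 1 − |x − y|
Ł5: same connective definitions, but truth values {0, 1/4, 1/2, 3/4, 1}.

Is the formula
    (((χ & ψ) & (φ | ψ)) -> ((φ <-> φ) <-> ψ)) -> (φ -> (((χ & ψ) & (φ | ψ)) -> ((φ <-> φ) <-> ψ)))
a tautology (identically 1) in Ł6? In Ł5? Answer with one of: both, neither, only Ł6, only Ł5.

In Ł6: every assignment gives 1 — tautology.
In Ł5: every assignment gives 1 — tautology.

both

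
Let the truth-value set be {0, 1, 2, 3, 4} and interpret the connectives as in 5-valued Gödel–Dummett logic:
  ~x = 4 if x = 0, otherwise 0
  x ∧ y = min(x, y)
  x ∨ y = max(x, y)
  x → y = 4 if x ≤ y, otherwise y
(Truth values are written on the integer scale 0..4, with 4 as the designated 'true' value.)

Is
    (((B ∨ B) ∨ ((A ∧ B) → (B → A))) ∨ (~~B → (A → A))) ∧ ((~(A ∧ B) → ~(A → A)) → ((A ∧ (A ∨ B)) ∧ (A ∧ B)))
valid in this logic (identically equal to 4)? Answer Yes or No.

Counterexample: take A = 1, B = 1.
B ∨ B = 1 ∨ 1 = 1
A ∧ B = 1 ∧ 1 = 1
B → A = 1 → 1 = 4
(A ∧ B) → (B → A) = 1 → 4 = 4
(B ∨ B) ∨ ((A ∧ B) → (B → A)) = 1 ∨ 4 = 4
~B = ~1 = 0
~~B = ~0 = 4
A → A = 1 → 1 = 4
~~B → (A → A) = 4 → 4 = 4
((B ∨ B) ∨ ((A ∧ B) → (B → A))) ∨ (~~B → (A → A)) = 4 ∨ 4 = 4
A ∧ B = 1 ∧ 1 = 1
~(A ∧ B) = ~1 = 0
A → A = 1 → 1 = 4
~(A → A) = ~4 = 0
~(A ∧ B) → ~(A → A) = 0 → 0 = 4
A ∨ B = 1 ∨ 1 = 1
A ∧ (A ∨ B) = 1 ∧ 1 = 1
A ∧ B = 1 ∧ 1 = 1
(A ∧ (A ∨ B)) ∧ (A ∧ B) = 1 ∧ 1 = 1
(~(A ∧ B) → ~(A → A)) → ((A ∧ (A ∨ B)) ∧ (A ∧ B)) = 4 → 1 = 1
(((B ∨ B) ∨ ((A ∧ B) → (B → A))) ∨ (~~B → (A → A))) ∧ ((~(A ∧ B) → ~(A → A)) → ((A ∧ (A ∨ B)) ∧ (A ∧ B))) = 4 ∧ 1 = 1
This gives 1 ≠ 4.

No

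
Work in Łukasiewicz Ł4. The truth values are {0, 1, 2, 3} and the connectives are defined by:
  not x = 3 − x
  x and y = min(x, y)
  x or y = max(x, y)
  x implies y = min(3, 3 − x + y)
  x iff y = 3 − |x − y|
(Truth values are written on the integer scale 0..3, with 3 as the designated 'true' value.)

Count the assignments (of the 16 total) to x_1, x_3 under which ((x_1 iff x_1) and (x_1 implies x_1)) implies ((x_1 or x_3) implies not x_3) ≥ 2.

x_1 = 0, x_3 = 0 ↦ 3  ≥
x_1 = 0, x_3 = 1 ↦ 3  ≥
x_1 = 0, x_3 = 2 ↦ 2  ≥
x_1 = 0, x_3 = 3 ↦ 0  <
x_1 = 1, x_3 = 0 ↦ 3  ≥
x_1 = 1, x_3 = 1 ↦ 3  ≥
x_1 = 1, x_3 = 2 ↦ 2  ≥
x_1 = 1, x_3 = 3 ↦ 0  <
x_1 = 2, x_3 = 0 ↦ 3  ≥
x_1 = 2, x_3 = 1 ↦ 3  ≥
x_1 = 2, x_3 = 2 ↦ 2  ≥
x_1 = 2, x_3 = 3 ↦ 0  <
x_1 = 3, x_3 = 0 ↦ 3  ≥
x_1 = 3, x_3 = 1 ↦ 2  ≥
x_1 = 3, x_3 = 2 ↦ 1  <
x_1 = 3, x_3 = 3 ↦ 0  <
So 11 of the 16 assignments meet the threshold.

11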